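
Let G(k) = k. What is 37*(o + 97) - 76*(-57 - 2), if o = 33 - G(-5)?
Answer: 9479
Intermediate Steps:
o = 38 (o = 33 - 1*(-5) = 33 + 5 = 38)
37*(o + 97) - 76*(-57 - 2) = 37*(38 + 97) - 76*(-57 - 2) = 37*135 - 76*(-59) = 4995 - 1*(-4484) = 4995 + 4484 = 9479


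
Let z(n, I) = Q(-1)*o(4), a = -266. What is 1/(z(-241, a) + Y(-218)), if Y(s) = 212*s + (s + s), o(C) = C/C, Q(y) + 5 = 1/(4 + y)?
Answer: -3/139970 ≈ -2.1433e-5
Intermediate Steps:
Q(y) = -5 + 1/(4 + y)
o(C) = 1
z(n, I) = -14/3 (z(n, I) = ((-19 - 5*(-1))/(4 - 1))*1 = ((-19 + 5)/3)*1 = ((⅓)*(-14))*1 = -14/3*1 = -14/3)
Y(s) = 214*s (Y(s) = 212*s + 2*s = 214*s)
1/(z(-241, a) + Y(-218)) = 1/(-14/3 + 214*(-218)) = 1/(-14/3 - 46652) = 1/(-139970/3) = -3/139970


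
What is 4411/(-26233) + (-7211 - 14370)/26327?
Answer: -97466110/98662313 ≈ -0.98788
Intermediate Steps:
4411/(-26233) + (-7211 - 14370)/26327 = 4411*(-1/26233) - 21581*1/26327 = -4411/26233 - 3083/3761 = -97466110/98662313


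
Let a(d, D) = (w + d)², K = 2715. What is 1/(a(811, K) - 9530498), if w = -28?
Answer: -1/8917409 ≈ -1.1214e-7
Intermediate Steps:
a(d, D) = (-28 + d)²
1/(a(811, K) - 9530498) = 1/((-28 + 811)² - 9530498) = 1/(783² - 9530498) = 1/(613089 - 9530498) = 1/(-8917409) = -1/8917409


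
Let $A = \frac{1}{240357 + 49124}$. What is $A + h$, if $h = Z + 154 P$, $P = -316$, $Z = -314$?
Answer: $- \frac{14178200417}{289481} \approx -48978.0$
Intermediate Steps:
$A = \frac{1}{289481} \approx 3.4545 \cdot 10^{-6}$
$h = -48978$ ($h = -314 + 154 \left(-316\right) = -314 - 48664 = -48978$)
$A + h = \frac{1}{289481} - 48978 = - \frac{14178200417}{289481}$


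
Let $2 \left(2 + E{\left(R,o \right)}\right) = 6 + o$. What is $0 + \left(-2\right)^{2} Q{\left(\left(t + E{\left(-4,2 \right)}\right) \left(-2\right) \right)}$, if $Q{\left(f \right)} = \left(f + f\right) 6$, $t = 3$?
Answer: $-480$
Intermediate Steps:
$E{\left(R,o \right)} = 1 + \frac{o}{2}$ ($E{\left(R,o \right)} = -2 + \frac{6 + o}{2} = -2 + \left(3 + \frac{o}{2}\right) = 1 + \frac{o}{2}$)
$Q{\left(f \right)} = 12 f$ ($Q{\left(f \right)} = 2 f 6 = 12 f$)
$0 + \left(-2\right)^{2} Q{\left(\left(t + E{\left(-4,2 \right)}\right) \left(-2\right) \right)} = 0 + \left(-2\right)^{2} \cdot 12 \left(3 + \left(1 + \frac{1}{2} \cdot 2\right)\right) \left(-2\right) = 0 + 4 \cdot 12 \left(3 + \left(1 + 1\right)\right) \left(-2\right) = 0 + 4 \cdot 12 \left(3 + 2\right) \left(-2\right) = 0 + 4 \cdot 12 \cdot 5 \left(-2\right) = 0 + 4 \cdot 12 \left(-10\right) = 0 + 4 \left(-120\right) = 0 - 480 = -480$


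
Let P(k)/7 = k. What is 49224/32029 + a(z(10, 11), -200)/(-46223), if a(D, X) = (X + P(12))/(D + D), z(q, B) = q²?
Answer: 113764976441/74023823350 ≈ 1.5369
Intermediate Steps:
P(k) = 7*k
a(D, X) = (84 + X)/(2*D) (a(D, X) = (X + 7*12)/(D + D) = (X + 84)/((2*D)) = (84 + X)*(1/(2*D)) = (84 + X)/(2*D))
49224/32029 + a(z(10, 11), -200)/(-46223) = 49224/32029 + ((84 - 200)/(2*(10²)))/(-46223) = 49224*(1/32029) + ((½)*(-116)/100)*(-1/46223) = 49224/32029 + ((½)*(1/100)*(-116))*(-1/46223) = 49224/32029 - 29/50*(-1/46223) = 49224/32029 + 29/2311150 = 113764976441/74023823350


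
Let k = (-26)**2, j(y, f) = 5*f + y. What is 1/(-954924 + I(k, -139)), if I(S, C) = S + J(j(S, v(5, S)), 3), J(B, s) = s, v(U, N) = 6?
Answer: -1/954245 ≈ -1.0479e-6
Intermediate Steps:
j(y, f) = y + 5*f
k = 676
I(S, C) = 3 + S (I(S, C) = S + 3 = 3 + S)
1/(-954924 + I(k, -139)) = 1/(-954924 + (3 + 676)) = 1/(-954924 + 679) = 1/(-954245) = -1/954245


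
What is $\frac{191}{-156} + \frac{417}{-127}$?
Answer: $- \frac{89309}{19812} \approx -4.5078$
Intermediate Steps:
$\frac{191}{-156} + \frac{417}{-127} = 191 \left(- \frac{1}{156}\right) + 417 \left(- \frac{1}{127}\right) = - \frac{191}{156} - \frac{417}{127} = - \frac{89309}{19812}$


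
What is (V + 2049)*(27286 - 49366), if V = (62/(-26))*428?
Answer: -295187520/13 ≈ -2.2707e+7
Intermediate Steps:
V = -13268/13 (V = (62*(-1/26))*428 = -31/13*428 = -13268/13 ≈ -1020.6)
(V + 2049)*(27286 - 49366) = (-13268/13 + 2049)*(27286 - 49366) = (13369/13)*(-22080) = -295187520/13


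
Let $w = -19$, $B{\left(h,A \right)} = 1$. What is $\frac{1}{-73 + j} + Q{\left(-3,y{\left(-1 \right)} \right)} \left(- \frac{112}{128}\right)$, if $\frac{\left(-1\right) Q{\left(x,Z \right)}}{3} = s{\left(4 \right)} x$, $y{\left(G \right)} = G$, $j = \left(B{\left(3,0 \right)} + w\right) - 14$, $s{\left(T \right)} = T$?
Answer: $- \frac{6617}{210} \approx -31.51$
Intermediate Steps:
$j = -32$ ($j = \left(1 - 19\right) - 14 = -18 - 14 = -32$)
$Q{\left(x,Z \right)} = - 12 x$ ($Q{\left(x,Z \right)} = - 3 \cdot 4 x = - 12 x$)
$\frac{1}{-73 + j} + Q{\left(-3,y{\left(-1 \right)} \right)} \left(- \frac{112}{128}\right) = \frac{1}{-73 - 32} + \left(-12\right) \left(-3\right) \left(- \frac{112}{128}\right) = \frac{1}{-105} + 36 \left(\left(-112\right) \frac{1}{128}\right) = - \frac{1}{105} + 36 \left(- \frac{7}{8}\right) = - \frac{1}{105} - \frac{63}{2} = - \frac{6617}{210}$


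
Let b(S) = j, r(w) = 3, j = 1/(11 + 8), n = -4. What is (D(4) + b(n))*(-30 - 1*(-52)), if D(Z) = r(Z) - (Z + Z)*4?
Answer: -12100/19 ≈ -636.84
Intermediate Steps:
j = 1/19 ≈ 0.052632
b(S) = 1/19
D(Z) = 3 - 8*Z (D(Z) = 3 - (Z + Z)*4 = 3 - 2*Z*4 = 3 - 8*Z)
(D(4) + b(n))*(-30 - 1*(-52)) = ((3 - 8*4) + 1/19)*(-30 - 1*(-52)) = ((3 - 32) + 1/19)*(-30 + 52) = (-29 + 1/19)*22 = -550/19*22 = -12100/19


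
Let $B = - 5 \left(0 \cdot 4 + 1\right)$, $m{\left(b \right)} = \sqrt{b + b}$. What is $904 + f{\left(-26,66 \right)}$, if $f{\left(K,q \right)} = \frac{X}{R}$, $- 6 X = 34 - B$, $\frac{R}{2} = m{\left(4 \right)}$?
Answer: $904 - \frac{13 \sqrt{2}}{16} \approx 902.85$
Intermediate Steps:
$m{\left(b \right)} = \sqrt{2} \sqrt{b}$ ($m{\left(b \right)} = \sqrt{2 b} = \sqrt{2} \sqrt{b}$)
$B = -5$ ($B = - 5 \left(0 + 1\right) = \left(-5\right) 1 = -5$)
$R = 4 \sqrt{2}$ ($R = 2 \sqrt{2} \sqrt{4} = 2 \sqrt{2} \cdot 2 = 2 \cdot 2 \sqrt{2} = 4 \sqrt{2} \approx 5.6569$)
$X = - \frac{13}{2}$ ($X = - \frac{34 - -5}{6} = - \frac{34 + 5}{6} = \left(- \frac{1}{6}\right) 39 = - \frac{13}{2} \approx -6.5$)
$f{\left(K,q \right)} = - \frac{13 \sqrt{2}}{16}$ ($f{\left(K,q \right)} = - \frac{13}{2 \cdot 4 \sqrt{2}} = - \frac{13 \frac{\sqrt{2}}{8}}{2} = - \frac{13 \sqrt{2}}{16}$)
$904 + f{\left(-26,66 \right)} = 904 - \frac{13 \sqrt{2}}{16}$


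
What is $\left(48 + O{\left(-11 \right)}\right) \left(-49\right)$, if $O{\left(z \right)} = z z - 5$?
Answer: $-8036$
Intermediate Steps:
$O{\left(z \right)} = -5 + z^{2}$ ($O{\left(z \right)} = z^{2} - 5 = -5 + z^{2}$)
$\left(48 + O{\left(-11 \right)}\right) \left(-49\right) = \left(48 - \left(5 - \left(-11\right)^{2}\right)\right) \left(-49\right) = \left(48 + \left(-5 + 121\right)\right) \left(-49\right) = \left(48 + 116\right) \left(-49\right) = 164 \left(-49\right) = -8036$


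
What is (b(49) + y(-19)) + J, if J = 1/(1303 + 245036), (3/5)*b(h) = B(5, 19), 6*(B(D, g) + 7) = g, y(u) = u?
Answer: -4169515/164226 ≈ -25.389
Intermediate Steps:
B(D, g) = -7 + g/6
b(h) = -115/18 (b(h) = 5*(-7 + (⅙)*19)/3 = 5*(-7 + 19/6)/3 = (5/3)*(-23/6) = -115/18)
J = 1/246339 ≈ 4.0594e-6
(b(49) + y(-19)) + J = (-115/18 - 19) + 1/246339 = -457/18 + 1/246339 = -4169515/164226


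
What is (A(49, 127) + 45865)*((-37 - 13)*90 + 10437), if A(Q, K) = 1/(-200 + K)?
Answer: 19877930928/73 ≈ 2.7230e+8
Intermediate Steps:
(A(49, 127) + 45865)*((-37 - 13)*90 + 10437) = (1/(-200 + 127) + 45865)*((-37 - 13)*90 + 10437) = (1/(-73) + 45865)*(-50*90 + 10437) = (-1/73 + 45865)*(-4500 + 10437) = (3348144/73)*5937 = 19877930928/73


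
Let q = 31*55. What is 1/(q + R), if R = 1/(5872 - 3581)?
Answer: 2291/3906156 ≈ 0.00058651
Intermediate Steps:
R = 1/2291 ≈ 0.00043649
q = 1705
1/(q + R) = 1/(1705 + 1/2291) = 1/(3906156/2291) = 2291/3906156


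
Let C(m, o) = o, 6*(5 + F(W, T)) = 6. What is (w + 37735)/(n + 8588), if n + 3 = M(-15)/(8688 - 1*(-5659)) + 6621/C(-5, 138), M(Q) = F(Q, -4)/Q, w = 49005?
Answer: 858676558200/85461564169 ≈ 10.048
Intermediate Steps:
F(W, T) = -4 (F(W, T) = -5 + (⅙)*6 = -5 + 1 = -4)
M(Q) = -4/Q
n = 445259329/9899430 (n = -3 + ((-4/(-15))/(8688 - 1*(-5659)) + 6621/138) = -3 + ((-4*(-1/15))/(8688 + 5659) + 6621*(1/138)) = -3 + ((4/15)/14347 + 2207/46) = -3 + ((4/15)*(1/14347) + 2207/46) = -3 + (4/215205 + 2207/46) = -3 + 474957619/9899430 = 445259329/9899430 ≈ 44.978)
(w + 37735)/(n + 8588) = (49005 + 37735)/(445259329/9899430 + 8588) = 86740/(85461564169/9899430) = 86740*(9899430/85461564169) = 858676558200/85461564169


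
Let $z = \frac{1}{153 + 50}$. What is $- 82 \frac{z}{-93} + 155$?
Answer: $\frac{2926327}{18879} \approx 155.0$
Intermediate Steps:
$z = \frac{1}{203} \approx 0.0049261$
$- 82 \frac{z}{-93} + 155 = - 82 \frac{1}{203 \left(-93\right)} + 155 = - 82 \cdot \frac{1}{203} \left(- \frac{1}{93}\right) + 155 = \left(-82\right) \left(- \frac{1}{18879}\right) + 155 = \frac{82}{18879} + 155 = \frac{2926327}{18879}$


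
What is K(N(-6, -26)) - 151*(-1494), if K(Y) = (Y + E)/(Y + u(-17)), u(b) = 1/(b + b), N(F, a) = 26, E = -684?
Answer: 199177130/883 ≈ 2.2557e+5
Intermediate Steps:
u(b) = 1/(2*b)
K(Y) = (-684 + Y)/(-1/34 + Y) (K(Y) = (Y - 684)/(Y + (½)/(-17)) = (-684 + Y)/(Y + (½)*(-1/17)) = (-684 + Y)/(Y - 1/34) = (-684 + Y)/(-1/34 + Y))
K(N(-6, -26)) - 151*(-1494) = 34*(-684 + 26)/(-1 + 34*26) - 151*(-1494) = 34*(-658)/(-1 + 884) - 1*(-225594) = 34*(-658)/883 + 225594 = 34*(1/883)*(-658) + 225594 = -22372/883 + 225594 = 199177130/883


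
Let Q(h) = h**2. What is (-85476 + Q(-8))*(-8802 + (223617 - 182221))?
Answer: -2783918728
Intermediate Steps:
(-85476 + Q(-8))*(-8802 + (223617 - 182221)) = (-85476 + (-8)**2)*(-8802 + (223617 - 182221)) = (-85476 + 64)*(-8802 + 41396) = -85412*32594 = -2783918728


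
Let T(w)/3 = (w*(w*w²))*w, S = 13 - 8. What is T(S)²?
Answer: 87890625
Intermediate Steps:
S = 5
T(w) = 3*w⁵ (T(w) = 3*((w*(w*w²))*w) = 3*((w*w³)*w) = 3*(w⁴*w) = 3*w⁵)
T(S)² = (3*5⁵)² = (3*3125)² = 9375² = 87890625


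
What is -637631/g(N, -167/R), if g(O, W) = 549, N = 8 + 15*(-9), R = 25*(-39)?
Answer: -637631/549 ≈ -1161.4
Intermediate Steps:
R = -975
N = -127 (N = 8 - 135 = -127)
-637631/g(N, -167/R) = -637631/549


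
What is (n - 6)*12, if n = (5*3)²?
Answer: 2628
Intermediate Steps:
n = 225 (n = 15² = 225)
(n - 6)*12 = (225 - 6)*12 = 219*12 = 2628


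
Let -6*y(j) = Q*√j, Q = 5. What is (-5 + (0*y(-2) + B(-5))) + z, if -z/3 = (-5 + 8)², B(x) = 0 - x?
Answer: -27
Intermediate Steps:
B(x) = -x
y(j) = -5*√j/6
z = -27 (z = -3*(-5 + 8)² = -3*3² = -3*9 = -27)
(-5 + (0*y(-2) + B(-5))) + z = (-5 + (0*(-5*I*√2/6) - 1*(-5))) - 27 = (-5 + (0*(-5*I*√2/6) + 5)) - 27 = (-5 + (0 + 5)) - 27 = (-5 + 5) - 27 = 0 - 27 = -27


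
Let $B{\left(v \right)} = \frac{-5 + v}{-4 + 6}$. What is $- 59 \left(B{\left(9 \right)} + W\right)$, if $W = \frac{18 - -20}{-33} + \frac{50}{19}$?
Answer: $- \frac{128738}{627} \approx -205.32$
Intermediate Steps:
$B{\left(v \right)} = - \frac{5}{2} + \frac{v}{2}$ ($B{\left(v \right)} = \frac{-5 + v}{2} = \left(-5 + v\right) \frac{1}{2} = - \frac{5}{2} + \frac{v}{2}$)
$W = \frac{928}{627}$ ($W = \left(18 + 20\right) \left(- \frac{1}{33}\right) + 50 \cdot \frac{1}{19} = 38 \left(- \frac{1}{33}\right) + \frac{50}{19} = - \frac{38}{33} + \frac{50}{19} = \frac{928}{627} \approx 1.4801$)
$- 59 \left(B{\left(9 \right)} + W\right) = - 59 \left(\left(- \frac{5}{2} + \frac{1}{2} \cdot 9\right) + \frac{928}{627}\right) = - 59 \left(\left(- \frac{5}{2} + \frac{9}{2}\right) + \frac{928}{627}\right) = - 59 \left(2 + \frac{928}{627}\right) = \left(-59\right) \frac{2182}{627} = - \frac{128738}{627}$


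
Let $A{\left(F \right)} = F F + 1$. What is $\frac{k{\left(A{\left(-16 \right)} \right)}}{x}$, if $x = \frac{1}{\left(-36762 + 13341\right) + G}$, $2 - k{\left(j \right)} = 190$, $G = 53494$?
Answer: $-5653724$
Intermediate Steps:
$A{\left(F \right)} = 1 + F^{2}$ ($A{\left(F \right)} = F^{2} + 1 = 1 + F^{2}$)
$k{\left(j \right)} = -188$ ($k{\left(j \right)} = 2 - 190 = -188$)
$x = \frac{1}{30073}$ ($x = \frac{1}{\left(-36762 + 13341\right) + 53494} = \frac{1}{-23421 + 53494} = \frac{1}{30073} \approx 3.3252 \cdot 10^{-5}$)
$\frac{k{\left(A{\left(-16 \right)} \right)}}{x} = - 188 \frac{1}{\frac{1}{30073}} = \left(-188\right) 30073 = -5653724$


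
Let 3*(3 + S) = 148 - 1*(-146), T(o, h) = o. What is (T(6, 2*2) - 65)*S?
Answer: -5605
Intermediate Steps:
S = 95 (S = -3 + (148 - 1*(-146))/3 = -3 + (148 + 146)/3 = -3 + (1/3)*294 = -3 + 98 = 95)
(T(6, 2*2) - 65)*S = (6 - 65)*95 = -59*95 = -5605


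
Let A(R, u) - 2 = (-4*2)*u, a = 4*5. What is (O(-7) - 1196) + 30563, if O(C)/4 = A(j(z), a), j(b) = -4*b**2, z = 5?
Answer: 28735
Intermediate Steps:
a = 20
A(R, u) = 2 - 8*u (A(R, u) = 2 + (-4*2)*u = 2 - 8*u)
O(C) = -632 (O(C) = 4*(2 - 8*20) = 4*(2 - 160) = 4*(-158) = -632)
(O(-7) - 1196) + 30563 = (-632 - 1196) + 30563 = -1828 + 30563 = 28735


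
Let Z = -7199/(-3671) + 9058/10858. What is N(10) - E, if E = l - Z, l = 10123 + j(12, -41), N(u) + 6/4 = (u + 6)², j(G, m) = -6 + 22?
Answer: -393881963911/39859718 ≈ -9881.7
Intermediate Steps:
j(G, m) = 16
N(u) = -3/2 + (6 + u)² (N(u) = -3/2 + (u + 6)² = -3/2 + (6 + u)²)
l = 10139 (l = 10123 + 16 = 10139)
Z = 55709330/19929859 (Z = -7199*(-1/3671) + 9058*(1/10858) = 7199/3671 + 4529/5429 = 55709330/19929859 ≈ 2.7953)
E = 202013131071/19929859 (E = 10139 - 1*55709330/19929859 = 10139 - 55709330/19929859 = 202013131071/19929859 ≈ 10136.)
N(10) - E = (-3/2 + (6 + 10)²) - 1*202013131071/19929859 = (-3/2 + 16²) - 202013131071/19929859 = (-3/2 + 256) - 202013131071/19929859 = 509/2 - 202013131071/19929859 = -393881963911/39859718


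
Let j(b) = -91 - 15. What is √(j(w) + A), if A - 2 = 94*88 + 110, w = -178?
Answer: √8278 ≈ 90.984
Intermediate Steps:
A = 8384 (A = 2 + (94*88 + 110) = 2 + (8272 + 110) = 2 + 8382 = 8384)
j(b) = -106
√(j(w) + A) = √(-106 + 8384) = √8278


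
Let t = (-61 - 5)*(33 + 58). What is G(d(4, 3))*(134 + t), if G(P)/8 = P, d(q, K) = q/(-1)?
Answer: 187904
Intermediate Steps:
d(q, K) = -q (d(q, K) = q*(-1) = -q)
t = -6006 (t = -66*91 = -6006)
G(P) = 8*P
G(d(4, 3))*(134 + t) = (8*(-1*4))*(134 - 6006) = (8*(-4))*(-5872) = -32*(-5872) = 187904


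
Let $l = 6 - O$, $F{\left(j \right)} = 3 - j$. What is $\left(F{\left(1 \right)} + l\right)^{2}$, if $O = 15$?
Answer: $49$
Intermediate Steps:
$l = -9$ ($l = 6 - 15 = -9$)
$\left(F{\left(1 \right)} + l\right)^{2} = \left(\left(3 - 1\right) - 9\right)^{2} = \left(2 - 9\right)^{2} = \left(-7\right)^{2} = 49$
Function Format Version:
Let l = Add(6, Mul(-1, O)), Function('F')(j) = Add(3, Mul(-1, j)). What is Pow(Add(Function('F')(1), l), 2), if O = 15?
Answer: 49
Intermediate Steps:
l = -9 (l = Add(6, Mul(-1, 15)) = Add(6, -15) = -9)
Pow(Add(Function('F')(1), l), 2) = Pow(Add(Add(3, Mul(-1, 1)), -9), 2) = Pow(Add(Add(3, -1), -9), 2) = Pow(Add(2, -9), 2) = Pow(-7, 2) = 49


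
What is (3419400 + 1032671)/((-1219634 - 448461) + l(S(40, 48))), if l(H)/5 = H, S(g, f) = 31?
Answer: -4452071/1667940 ≈ -2.6692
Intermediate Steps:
l(H) = 5*H
(3419400 + 1032671)/((-1219634 - 448461) + l(S(40, 48))) = (3419400 + 1032671)/((-1219634 - 448461) + 5*31) = 4452071/(-1668095 + 155) = 4452071/(-1667940) = 4452071*(-1/1667940) = -4452071/1667940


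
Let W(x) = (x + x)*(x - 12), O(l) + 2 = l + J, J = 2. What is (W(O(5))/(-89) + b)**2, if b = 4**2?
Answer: 2232036/7921 ≈ 281.79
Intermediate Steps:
O(l) = l (O(l) = -2 + (l + 2) = -2 + (2 + l) = l)
W(x) = 2*x*(-12 + x) (W(x) = (2*x)*(-12 + x) = 2*x*(-12 + x))
b = 16
(W(O(5))/(-89) + b)**2 = ((2*5*(-12 + 5))/(-89) + 16)**2 = ((2*5*(-7))*(-1/89) + 16)**2 = (-70*(-1/89) + 16)**2 = (70/89 + 16)**2 = (1494/89)**2 = 2232036/7921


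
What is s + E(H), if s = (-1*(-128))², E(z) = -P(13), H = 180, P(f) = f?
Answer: 16371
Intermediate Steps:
E(z) = -13 (E(z) = -1*13 = -13)
s = 16384 (s = 128² = 16384)
s + E(H) = 16384 - 13 = 16371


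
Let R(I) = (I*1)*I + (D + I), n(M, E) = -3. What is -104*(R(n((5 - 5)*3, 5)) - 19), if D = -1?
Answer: 1456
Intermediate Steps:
R(I) = -1 + I + I² (R(I) = (I*1)*I + (-1 + I) = I*I + (-1 + I) = I² + (-1 + I) = -1 + I + I²)
-104*(R(n((5 - 5)*3, 5)) - 19) = -104*((-1 - 3 + (-3)²) - 19) = -104*((-1 - 3 + 9) - 19) = -104*(5 - 19) = -104*(-14) = 1456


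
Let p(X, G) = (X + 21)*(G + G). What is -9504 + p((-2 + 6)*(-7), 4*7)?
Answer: -9896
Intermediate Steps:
p(X, G) = 2*G*(21 + X) (p(X, G) = (21 + X)*(2*G) = 2*G*(21 + X))
-9504 + p((-2 + 6)*(-7), 4*7) = -9504 + 2*(4*7)*(21 + (-2 + 6)*(-7)) = -9504 + 2*28*(21 + 4*(-7)) = -9504 + 2*28*(21 - 28) = -9504 + 2*28*(-7) = -9504 - 392 = -9896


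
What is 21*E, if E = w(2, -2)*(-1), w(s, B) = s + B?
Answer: 0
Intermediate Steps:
w(s, B) = B + s
E = 0 (E = (-2 + 2)*(-1) = 0*(-1) = 0)
21*E = 21*0 = 0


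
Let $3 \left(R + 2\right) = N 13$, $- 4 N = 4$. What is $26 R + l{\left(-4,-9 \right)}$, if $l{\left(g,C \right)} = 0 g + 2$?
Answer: $- \frac{488}{3} \approx -162.67$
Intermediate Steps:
$N = -1$ ($N = \left(- \frac{1}{4}\right) 4 = -1$)
$l{\left(g,C \right)} = 2$ ($l{\left(g,C \right)} = 0 + 2 = 2$)
$R = - \frac{19}{3}$ ($R = -2 + \frac{\left(-1\right) 13}{3} = -2 + \frac{1}{3} \left(-13\right) = -2 - \frac{13}{3} = - \frac{19}{3} \approx -6.3333$)
$26 R + l{\left(-4,-9 \right)} = 26 \left(- \frac{19}{3}\right) + 2 = - \frac{494}{3} + 2 = - \frac{488}{3}$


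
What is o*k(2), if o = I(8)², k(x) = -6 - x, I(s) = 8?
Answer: -512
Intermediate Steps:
o = 64 (o = 8² = 64)
o*k(2) = 64*(-6 - 1*2) = 64*(-6 - 2) = 64*(-8) = -512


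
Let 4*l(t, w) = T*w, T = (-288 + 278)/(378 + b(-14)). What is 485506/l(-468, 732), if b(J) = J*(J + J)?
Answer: -37383962/183 ≈ -2.0428e+5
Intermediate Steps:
b(J) = 2*J**2 (b(J) = J*(2*J) = 2*J**2)
T = -1/77 (T = (-288 + 278)/(378 + 2*(-14)**2) = -10/(378 + 2*196) = -10/(378 + 392) = -10/770 = -10*1/770 = -1/77 ≈ -0.012987)
l(t, w) = -w/308 (l(t, w) = (-w/77)/4 = -w/308)
485506/l(-468, 732) = 485506/((-1/308*732)) = 485506/(-183/77) = 485506*(-77/183) = -37383962/183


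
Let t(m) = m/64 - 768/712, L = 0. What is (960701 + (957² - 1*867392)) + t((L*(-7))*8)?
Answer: 89814966/89 ≈ 1.0092e+6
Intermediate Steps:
t(m) = -96/89 + m/64 (t(m) = m*(1/64) - 768*1/712 = m/64 - 96/89 = -96/89 + m/64)
(960701 + (957² - 1*867392)) + t((L*(-7))*8) = (960701 + (957² - 1*867392)) + (-96/89 + ((0*(-7))*8)/64) = (960701 + (915849 - 867392)) + (-96/89 + (0*8)/64) = (960701 + 48457) + (-96/89 + (1/64)*0) = 1009158 + (-96/89 + 0) = 1009158 - 96/89 = 89814966/89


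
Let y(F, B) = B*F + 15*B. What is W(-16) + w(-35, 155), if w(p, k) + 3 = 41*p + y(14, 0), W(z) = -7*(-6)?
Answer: -1396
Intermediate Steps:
y(F, B) = 15*B + B*F
W(z) = 42
w(p, k) = -3 + 41*p (w(p, k) = -3 + (41*p + 0*(15 + 14)) = -3 + (41*p + 0*29) = -3 + (41*p + 0) = -3 + 41*p)
W(-16) + w(-35, 155) = 42 + (-3 + 41*(-35)) = 42 + (-3 - 1435) = 42 - 1438 = -1396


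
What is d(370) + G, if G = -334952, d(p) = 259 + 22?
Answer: -334671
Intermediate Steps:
d(p) = 281
d(370) + G = 281 - 334952 = -334671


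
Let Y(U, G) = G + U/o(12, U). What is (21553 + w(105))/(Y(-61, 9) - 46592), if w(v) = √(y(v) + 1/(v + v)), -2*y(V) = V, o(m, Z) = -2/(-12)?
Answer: -3079/6707 - 2*I*√144690/4929645 ≈ -0.45907 - 0.00015432*I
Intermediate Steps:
o(m, Z) = ⅙ (o(m, Z) = -2*(-1/12) = ⅙)
y(V) = -V/2
w(v) = √(1/(2*v) - v/2) (w(v) = √(-v/2 + 1/(v + v)) = √(-v/2 + 1/(2*v)) = √(1/(2*v) - v/2))
Y(U, G) = G + 6*U (Y(U, G) = G + U/(⅙) = G + U*6 = G + 6*U)
(21553 + w(105))/(Y(-61, 9) - 46592) = (21553 + √(-2*105 + 2/105)/2)/((9 + 6*(-61)) - 46592) = (21553 + √(-210 + 2*(1/105))/2)/((9 - 366) - 46592) = (21553 + √(-210 + 2/105)/2)/(-357 - 46592) = (21553 + √(-22048/105)/2)/(-46949) = (21553 + (4*I*√144690/105)/2)*(-1/46949) = (21553 + 2*I*√144690/105)*(-1/46949) = -3079/6707 - 2*I*√144690/4929645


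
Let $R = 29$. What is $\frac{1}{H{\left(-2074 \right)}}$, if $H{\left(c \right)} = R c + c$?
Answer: $- \frac{1}{62220} \approx -1.6072 \cdot 10^{-5}$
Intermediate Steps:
$H{\left(c \right)} = 30 c$ ($H{\left(c \right)} = 29 c + c = 30 c$)
$\frac{1}{H{\left(-2074 \right)}} = \frac{1}{30 \left(-2074\right)} = \frac{1}{-62220} = - \frac{1}{62220}$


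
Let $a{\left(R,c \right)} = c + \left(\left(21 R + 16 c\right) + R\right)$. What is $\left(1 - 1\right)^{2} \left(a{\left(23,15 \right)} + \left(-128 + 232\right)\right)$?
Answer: $0$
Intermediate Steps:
$a{\left(R,c \right)} = 17 c + 22 R$ ($a{\left(R,c \right)} = c + \left(\left(16 c + 21 R\right) + R\right) = c + \left(16 c + 22 R\right) = 17 c + 22 R$)
$\left(1 - 1\right)^{2} \left(a{\left(23,15 \right)} + \left(-128 + 232\right)\right) = \left(1 - 1\right)^{2} \left(\left(17 \cdot 15 + 22 \cdot 23\right) + \left(-128 + 232\right)\right) = 0^{2} \left(\left(255 + 506\right) + 104\right) = 0 \left(761 + 104\right) = 0 \cdot 865 = 0$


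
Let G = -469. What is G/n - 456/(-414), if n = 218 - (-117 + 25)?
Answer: -8801/21390 ≈ -0.41145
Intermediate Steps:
n = 310 (n = 218 - 1*(-92) = 218 + 92 = 310)
G/n - 456/(-414) = -469/310 - 456/(-414) = -469*1/310 - 456*(-1/414) = -469/310 + 76/69 = -8801/21390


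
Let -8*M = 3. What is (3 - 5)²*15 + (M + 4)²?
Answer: 4681/64 ≈ 73.141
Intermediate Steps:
M = -3/8 (M = -⅛*3 = -3/8 ≈ -0.37500)
(3 - 5)²*15 + (M + 4)² = (3 - 5)²*15 + (-3/8 + 4)² = (-2)²*15 + (29/8)² = 4*15 + 841/64 = 60 + 841/64 = 4681/64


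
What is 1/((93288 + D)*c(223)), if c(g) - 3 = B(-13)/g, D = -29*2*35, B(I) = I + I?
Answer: 223/58678894 ≈ 3.8003e-6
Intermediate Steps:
B(I) = 2*I
D = -2030 (D = -58*35 = -2030)
c(g) = 3 - 26/g (c(g) = 3 + (2*(-13))/g = 3 - 26/g)
1/((93288 + D)*c(223)) = 1/((93288 - 2030)*(3 - 26/223)) = 1/(91258*(3 - 26*1/223)) = 1/(91258*(3 - 26/223)) = 1/(91258*(643/223)) = (1/91258)*(223/643) = 223/58678894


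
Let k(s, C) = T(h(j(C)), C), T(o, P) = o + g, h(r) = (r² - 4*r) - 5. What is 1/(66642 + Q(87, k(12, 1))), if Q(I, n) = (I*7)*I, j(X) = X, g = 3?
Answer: 1/119625 ≈ 8.3594e-6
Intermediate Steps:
h(r) = -5 + r² - 4*r
T(o, P) = 3 + o (T(o, P) = o + 3 = 3 + o)
k(s, C) = -2 + C² - 4*C (k(s, C) = 3 + (-5 + C² - 4*C) = -2 + C² - 4*C)
Q(I, n) = 7*I² (Q(I, n) = (7*I)*I = 7*I²)
1/(66642 + Q(87, k(12, 1))) = 1/(66642 + 7*87²) = 1/(66642 + 7*7569) = 1/(66642 + 52983) = 1/119625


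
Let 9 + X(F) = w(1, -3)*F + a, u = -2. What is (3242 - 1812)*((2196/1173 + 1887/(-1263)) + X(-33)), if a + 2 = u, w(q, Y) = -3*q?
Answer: 20332853970/164611 ≈ 1.2352e+5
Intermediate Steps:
a = -4 (a = -2 - 2 = -4)
X(F) = -13 - 3*F (X(F) = -9 + ((-3*1)*F - 4) = -9 + (-3*F - 4) = -9 + (-4 - 3*F) = -13 - 3*F)
(3242 - 1812)*((2196/1173 + 1887/(-1263)) + X(-33)) = (3242 - 1812)*((2196/1173 + 1887/(-1263)) + (-13 - 3*(-33))) = 1430*((2196*(1/1173) + 1887*(-1/1263)) + (-13 + 99)) = 1430*((732/391 - 629/421) + 86) = 1430*(62233/164611 + 86) = 1430*(14218779/164611) = 20332853970/164611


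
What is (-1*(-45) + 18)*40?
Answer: 2520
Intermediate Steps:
(-1*(-45) + 18)*40 = (45 + 18)*40 = 63*40 = 2520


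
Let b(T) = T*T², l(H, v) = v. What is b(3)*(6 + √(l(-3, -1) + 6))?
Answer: 162 + 27*√5 ≈ 222.37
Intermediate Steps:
b(T) = T³
b(3)*(6 + √(l(-3, -1) + 6)) = 3³*(6 + √(-1 + 6)) = 27*(6 + √5) = 162 + 27*√5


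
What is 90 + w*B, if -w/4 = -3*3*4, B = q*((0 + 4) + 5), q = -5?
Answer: -6390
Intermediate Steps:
B = -45 (B = -5*((0 + 4) + 5) = -5*(4 + 5) = -5*9 = -45)
w = 144 (w = -4*(-3*3)*4 = -(-36)*4 = -4*(-36) = 144)
90 + w*B = 90 + 144*(-45) = 90 - 6480 = -6390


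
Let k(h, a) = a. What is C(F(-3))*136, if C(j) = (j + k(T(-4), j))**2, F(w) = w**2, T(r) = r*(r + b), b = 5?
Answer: 44064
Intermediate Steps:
T(r) = r*(5 + r) (T(r) = r*(r + 5) = r*(5 + r))
C(j) = 4*j**2 (C(j) = (j + j)**2 = (2*j)**2 = 4*j**2)
C(F(-3))*136 = (4*((-3)**2)**2)*136 = (4*9**2)*136 = (4*81)*136 = 324*136 = 44064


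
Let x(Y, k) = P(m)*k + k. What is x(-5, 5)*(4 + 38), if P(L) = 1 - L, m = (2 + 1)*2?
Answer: -840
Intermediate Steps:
m = 6 (m = 3*2 = 6)
x(Y, k) = -4*k (x(Y, k) = (1 - 1*6)*k + k = (1 - 6)*k + k = -5*k + k = -4*k)
x(-5, 5)*(4 + 38) = (-4*5)*(4 + 38) = -20*42 = -840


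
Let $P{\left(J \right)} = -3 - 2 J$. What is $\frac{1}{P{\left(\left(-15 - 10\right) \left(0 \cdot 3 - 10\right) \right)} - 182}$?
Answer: $- \frac{1}{685} \approx -0.0014599$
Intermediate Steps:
$\frac{1}{P{\left(\left(-15 - 10\right) \left(0 \cdot 3 - 10\right) \right)} - 182} = \frac{1}{\left(-3 - 2 \left(-15 - 10\right) \left(0 \cdot 3 - 10\right)\right) - 182} = \frac{1}{\left(-3 - 2 \left(- 25 \left(0 - 10\right)\right)\right) - 182} = \frac{1}{\left(-3 - 2 \left(\left(-25\right) \left(-10\right)\right)\right) - 182} = \frac{1}{\left(-3 - 500\right) - 182} = \frac{1}{-503 - 182} = \frac{1}{-685} = - \frac{1}{685}$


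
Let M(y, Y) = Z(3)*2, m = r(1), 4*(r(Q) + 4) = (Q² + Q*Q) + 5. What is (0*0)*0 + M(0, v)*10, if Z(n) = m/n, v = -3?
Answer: -15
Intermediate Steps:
r(Q) = -11/4 + Q²/2 (r(Q) = -4 + ((Q² + Q*Q) + 5)/4 = -4 + ((Q² + Q²) + 5)/4 = -4 + (2*Q² + 5)/4 = -4 + (5 + 2*Q²)/4 = -4 + (5/4 + Q²/2) = -11/4 + Q²/2)
m = -9/4 (m = -11/4 + (½)*1² = -11/4 + (½)*1 = -11/4 + ½ = -9/4 ≈ -2.2500)
Z(n) = -9/(4*n)
M(y, Y) = -3/2 (M(y, Y) = -9/4/3*2 = -9/4*⅓*2 = -¾*2 = -3/2)
(0*0)*0 + M(0, v)*10 = (0*0)*0 - 3/2*10 = 0*0 - 15 = 0 - 15 = -15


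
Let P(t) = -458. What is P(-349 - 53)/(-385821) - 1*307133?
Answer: -118498360735/385821 ≈ -3.0713e+5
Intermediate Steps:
P(-349 - 53)/(-385821) - 1*307133 = -458/(-385821) - 1*307133 = -458*(-1/385821) - 307133 = 458/385821 - 307133 = -118498360735/385821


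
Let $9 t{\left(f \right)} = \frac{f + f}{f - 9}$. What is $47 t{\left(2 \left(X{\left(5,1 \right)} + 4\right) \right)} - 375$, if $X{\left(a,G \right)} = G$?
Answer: $- \frac{2435}{9} \approx -270.56$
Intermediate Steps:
$t{\left(f \right)} = \frac{2 f}{9 \left(-9 + f\right)}$ ($t{\left(f \right)} = \frac{\left(f + f\right) \frac{1}{f - 9}}{9} = \frac{2 f \frac{1}{-9 + f}}{9} = \frac{2 f}{9 \left(-9 + f\right)}$)
$47 t{\left(2 \left(X{\left(5,1 \right)} + 4\right) \right)} - 375 = 47 \frac{2 \cdot 2 \left(1 + 4\right)}{9 \left(-9 + 2 \left(1 + 4\right)\right)} - 375 = 47 \frac{2 \cdot 2 \cdot 5}{9 \left(-9 + 2 \cdot 5\right)} - 375 = 47 \cdot \frac{2}{9} \cdot 10 \frac{1}{-9 + 10} - 375 = 47 \cdot \frac{2}{9} \cdot 10 \cdot 1^{-1} - 375 = 47 \cdot \frac{2}{9} \cdot 10 \cdot 1 - 375 = 47 \cdot \frac{20}{9} - 375 = \frac{940}{9} - 375 = - \frac{2435}{9}$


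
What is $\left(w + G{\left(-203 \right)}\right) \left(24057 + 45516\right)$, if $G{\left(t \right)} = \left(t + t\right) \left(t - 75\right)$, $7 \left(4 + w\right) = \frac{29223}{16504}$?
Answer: $\frac{129594436283685}{16504} \approx 7.8523 \cdot 10^{9}$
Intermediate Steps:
$w = - \frac{432889}{115528}$ ($w = -4 + \frac{29223 \cdot \frac{1}{16504}}{7} = -4 + \frac{1}{7} \cdot \frac{29223}{16504} = -4 + \frac{29223}{115528} = - \frac{432889}{115528} \approx -3.747$)
$G{\left(t \right)} = 2 t \left(-75 + t\right)$
$\left(w + G{\left(-203 \right)}\right) \left(24057 + 45516\right) = \left(- \frac{432889}{115528} + 2 \left(-203\right) \left(-75 - 203\right)\right) \left(24057 + 45516\right) = \left(- \frac{432889}{115528} + 2 \left(-203\right) \left(-278\right)\right) 69573 = \left(- \frac{432889}{115528} + 112868\right) 69573 = \frac{13038981415}{115528} \cdot 69573 = \frac{129594436283685}{16504}$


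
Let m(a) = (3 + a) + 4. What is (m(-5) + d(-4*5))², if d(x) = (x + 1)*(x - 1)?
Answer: 160801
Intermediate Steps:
m(a) = 7 + a
d(x) = (1 + x)*(-1 + x)
(m(-5) + d(-4*5))² = ((7 - 5) + (-1 + (-4*5)²))² = (2 + (-1 + (-20)²))² = (2 + (-1 + 400))² = (2 + 399)² = 401² = 160801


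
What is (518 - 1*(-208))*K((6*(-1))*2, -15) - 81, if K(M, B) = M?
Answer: -8793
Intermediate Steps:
(518 - 1*(-208))*K((6*(-1))*2, -15) - 81 = (518 - 1*(-208))*((6*(-1))*2) - 81 = (518 + 208)*(-6*2) - 81 = 726*(-12) - 81 = -8712 - 81 = -8793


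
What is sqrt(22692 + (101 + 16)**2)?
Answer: sqrt(36381) ≈ 190.74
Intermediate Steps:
sqrt(22692 + (101 + 16)**2) = sqrt(22692 + 117**2) = sqrt(22692 + 13689) = sqrt(36381)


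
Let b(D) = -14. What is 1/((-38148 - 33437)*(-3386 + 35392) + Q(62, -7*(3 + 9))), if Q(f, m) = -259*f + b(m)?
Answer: -1/2291165582 ≈ -4.3646e-10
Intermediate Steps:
Q(f, m) = -14 - 259*f (Q(f, m) = -259*f - 14 = -14 - 259*f)
1/((-38148 - 33437)*(-3386 + 35392) + Q(62, -7*(3 + 9))) = 1/((-38148 - 33437)*(-3386 + 35392) + (-14 - 259*62)) = 1/(-71585*32006 + (-14 - 16058)) = 1/(-2291149510 - 16072) = 1/(-2291165582) = -1/2291165582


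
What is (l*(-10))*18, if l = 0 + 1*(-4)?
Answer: 720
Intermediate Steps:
l = -4 (l = 0 - 4 = -4)
(l*(-10))*18 = -4*(-10)*18 = 40*18 = 720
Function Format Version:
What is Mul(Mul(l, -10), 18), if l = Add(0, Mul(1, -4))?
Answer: 720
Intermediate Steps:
l = -4 (l = Add(0, -4) = -4)
Mul(Mul(l, -10), 18) = Mul(Mul(-4, -10), 18) = Mul(40, 18) = 720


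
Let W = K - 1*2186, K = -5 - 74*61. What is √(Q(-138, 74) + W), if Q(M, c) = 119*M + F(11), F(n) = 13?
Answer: I*√23114 ≈ 152.03*I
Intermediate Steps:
K = -4519 (K = -5 - 4514 = -4519)
Q(M, c) = 13 + 119*M (Q(M, c) = 119*M + 13 = 13 + 119*M)
W = -6705 (W = -4519 - 1*2186 = -4519 - 2186 = -6705)
√(Q(-138, 74) + W) = √((13 + 119*(-138)) - 6705) = √((13 - 16422) - 6705) = √(-16409 - 6705) = √(-23114) = I*√23114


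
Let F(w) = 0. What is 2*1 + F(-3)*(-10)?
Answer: 2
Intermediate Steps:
2*1 + F(-3)*(-10) = 2*1 + 0*(-10) = 2 + 0 = 2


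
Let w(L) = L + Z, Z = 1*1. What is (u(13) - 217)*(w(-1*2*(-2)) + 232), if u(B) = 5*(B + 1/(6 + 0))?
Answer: -71653/2 ≈ -35827.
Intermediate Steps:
Z = 1
u(B) = 5/6 + 5*B (u(B) = 5*(B + 1/6) = 5*(1/6 + B) = 5/6 + 5*B)
w(L) = 1 + L (w(L) = L + 1 = 1 + L)
(u(13) - 217)*(w(-1*2*(-2)) + 232) = ((5/6 + 5*13) - 217)*((1 - 1*2*(-2)) + 232) = ((5/6 + 65) - 217)*((1 - 2*(-2)) + 232) = (395/6 - 217)*((1 + 4) + 232) = -907*(5 + 232)/6 = -907/6*237 = -71653/2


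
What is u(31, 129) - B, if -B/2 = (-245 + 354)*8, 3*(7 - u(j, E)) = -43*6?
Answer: 1837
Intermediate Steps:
u(j, E) = 93 (u(j, E) = 7 - (-43)*6/3 = 7 - ⅓*(-258) = 7 + 86 = 93)
B = -1744 (B = -2*(-245 + 354)*8 = -218*8 = -2*872 = -1744)
u(31, 129) - B = 93 - 1*(-1744) = 93 + 1744 = 1837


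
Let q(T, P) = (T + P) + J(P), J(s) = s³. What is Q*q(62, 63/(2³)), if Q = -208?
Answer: -3715699/32 ≈ -1.1612e+5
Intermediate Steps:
q(T, P) = P + T + P³ (q(T, P) = (T + P) + P³ = (P + T) + P³ = P + T + P³)
Q*q(62, 63/(2³)) = -208*(63/(2³) + 62 + (63/(2³))³) = -208*(63/8 + 62 + (63/8)³) = -208*(63/8 + 62 + 250047/512) = -208*285823/512 = -3715699/32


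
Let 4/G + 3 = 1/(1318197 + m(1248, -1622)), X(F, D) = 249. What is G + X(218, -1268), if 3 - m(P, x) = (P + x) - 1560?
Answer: 980859313/3960401 ≈ 247.67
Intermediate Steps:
m(P, x) = 1563 - P - x (m(P, x) = 3 - ((P + x) - 1560) = 3 - (-1560 + P + x) = 3 + (1560 - P - x) = 1563 - P - x)
G = -5280536/3960401 (G = 4/(-3 + 1/(1318197 + (1563 - 1*1248 - 1*(-1622)))) = 4/(-3 + 1/(1318197 + (1563 - 1248 + 1622))) = 4/(-3 + 1/(1318197 + 1937)) = 4/(-3 + 1/1320134) = 4/(-3960401/1320134) = 4*(-1320134/3960401) = -5280536/3960401 ≈ -1.3333)
G + X(218, -1268) = -5280536/3960401 + 249 = 980859313/3960401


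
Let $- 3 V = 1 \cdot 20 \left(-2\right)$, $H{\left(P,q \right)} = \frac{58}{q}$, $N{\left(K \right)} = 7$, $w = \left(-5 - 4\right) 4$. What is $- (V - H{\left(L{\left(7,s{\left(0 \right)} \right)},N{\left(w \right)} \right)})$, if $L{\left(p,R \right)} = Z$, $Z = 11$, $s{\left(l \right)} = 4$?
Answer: $- \frac{106}{21} \approx -5.0476$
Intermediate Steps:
$L{\left(p,R \right)} = 11$
$w = -36$ ($w = \left(-9\right) 4 = -36$)
$V = \frac{40}{3}$ ($V = - \frac{1 \cdot 20 \left(-2\right)}{3} = - \frac{20 \left(-2\right)}{3} = \left(- \frac{1}{3}\right) \left(-40\right) = \frac{40}{3} \approx 13.333$)
$- (V - H{\left(L{\left(7,s{\left(0 \right)} \right)},N{\left(w \right)} \right)}) = - (\frac{40}{3} - \frac{58}{7}) = \left(-1\right) \frac{106}{21} = - \frac{106}{21}$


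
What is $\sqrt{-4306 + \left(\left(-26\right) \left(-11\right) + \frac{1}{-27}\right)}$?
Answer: $\frac{i \sqrt{325623}}{9} \approx 63.404 i$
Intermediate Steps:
$\sqrt{-4306 + \left(\left(-26\right) \left(-11\right) + \frac{1}{-27}\right)} = \sqrt{-4306 + \left(286 - \frac{1}{27}\right)} = \sqrt{-4306 + \frac{7721}{27}} = \sqrt{- \frac{108541}{27}} = \frac{i \sqrt{325623}}{9}$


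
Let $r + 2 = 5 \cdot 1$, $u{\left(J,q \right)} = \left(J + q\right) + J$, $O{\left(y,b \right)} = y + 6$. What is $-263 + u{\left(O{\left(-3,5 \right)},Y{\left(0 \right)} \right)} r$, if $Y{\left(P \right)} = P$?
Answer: $-245$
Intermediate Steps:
$O{\left(y,b \right)} = 6 + y$
$u{\left(J,q \right)} = q + 2 J$
$r = 3$ ($r = -2 + 5 \cdot 1 = -2 + 5 = 3$)
$-263 + u{\left(O{\left(-3,5 \right)},Y{\left(0 \right)} \right)} r = -263 + \left(0 + 2 \left(6 - 3\right)\right) 3 = -263 + \left(0 + 2 \cdot 3\right) 3 = -263 + \left(0 + 6\right) 3 = -263 + 6 \cdot 3 = -263 + 18 = -245$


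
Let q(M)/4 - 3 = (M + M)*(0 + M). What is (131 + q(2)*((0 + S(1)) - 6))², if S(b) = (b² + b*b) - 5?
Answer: 70225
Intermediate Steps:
q(M) = 12 + 8*M² (q(M) = 12 + 4*((M + M)*(0 + M)) = 12 + 4*((2*M)*M) = 12 + 4*(2*M²) = 12 + 8*M²)
S(b) = -5 + 2*b² (S(b) = (b² + b²) - 5 = 2*b² - 5 = -5 + 2*b²)
(131 + q(2)*((0 + S(1)) - 6))² = (131 + (12 + 8*2²)*((0 + (-5 + 2*1²)) - 6))² = (131 + (12 + 8*4)*((0 + (-5 + 2*1)) - 6))² = (131 + (12 + 32)*((0 + (-5 + 2)) - 6))² = (131 + 44*((0 - 3) - 6))² = (131 + 44*(-3 - 6))² = (131 + 44*(-9))² = (131 - 396)² = (-265)² = 70225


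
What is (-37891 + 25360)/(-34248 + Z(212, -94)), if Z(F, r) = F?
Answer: 12531/34036 ≈ 0.36817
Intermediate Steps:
(-37891 + 25360)/(-34248 + Z(212, -94)) = (-37891 + 25360)/(-34248 + 212) = -12531/(-34036) = -12531*(-1/34036) = 12531/34036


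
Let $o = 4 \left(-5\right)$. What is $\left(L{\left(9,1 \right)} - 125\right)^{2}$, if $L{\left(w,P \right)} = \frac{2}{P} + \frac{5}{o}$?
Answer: $\frac{243049}{16} \approx 15191.0$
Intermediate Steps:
$o = -20$
$L{\left(w,P \right)} = - \frac{1}{4} + \frac{2}{P}$ ($L{\left(w,P \right)} = \frac{2}{P} + \frac{5}{-20} = \frac{2}{P} + 5 \left(- \frac{1}{20}\right) = \frac{2}{P} - \frac{1}{4} = - \frac{1}{4} + \frac{2}{P}$)
$\left(L{\left(9,1 \right)} - 125\right)^{2} = \left(\frac{8 - 1}{4 \cdot 1} - 125\right)^{2} = \left(\frac{1}{4} \cdot 1 \left(8 - 1\right) - 125\right)^{2} = \left(\frac{1}{4} \cdot 1 \cdot 7 - 125\right)^{2} = \left(\frac{7}{4} - 125\right)^{2} = \left(- \frac{493}{4}\right)^{2} = \frac{243049}{16}$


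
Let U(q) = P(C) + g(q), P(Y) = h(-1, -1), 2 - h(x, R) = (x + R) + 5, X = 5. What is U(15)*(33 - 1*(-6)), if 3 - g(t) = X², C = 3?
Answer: -897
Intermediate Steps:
h(x, R) = -3 - R - x (h(x, R) = 2 - ((x + R) + 5) = 2 - ((R + x) + 5) = 2 - (5 + R + x) = 2 + (-5 - R - x) = -3 - R - x)
P(Y) = -1 (P(Y) = -3 - 1*(-1) - 1*(-1) = -3 + 1 + 1 = -1)
g(t) = -22 (g(t) = 3 - 1*5² = 3 - 1*25 = 3 - 25 = -22)
U(q) = -23 (U(q) = -1 - 22 = -23)
U(15)*(33 - 1*(-6)) = -23*(33 - 1*(-6)) = -23*(33 + 6) = -23*39 = -897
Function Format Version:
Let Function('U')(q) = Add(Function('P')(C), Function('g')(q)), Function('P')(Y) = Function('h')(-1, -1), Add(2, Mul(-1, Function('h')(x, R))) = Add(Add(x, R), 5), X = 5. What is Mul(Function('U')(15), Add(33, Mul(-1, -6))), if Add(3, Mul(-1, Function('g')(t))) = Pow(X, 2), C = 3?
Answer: -897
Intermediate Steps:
Function('h')(x, R) = Add(-3, Mul(-1, R), Mul(-1, x)) (Function('h')(x, R) = Add(2, Mul(-1, Add(Add(x, R), 5))) = Add(2, Mul(-1, Add(Add(R, x), 5))) = Add(2, Mul(-1, Add(5, R, x))) = Add(2, Add(-5, Mul(-1, R), Mul(-1, x))) = Add(-3, Mul(-1, R), Mul(-1, x)))
Function('P')(Y) = -1 (Function('P')(Y) = Add(-3, Mul(-1, -1), Mul(-1, -1)) = Add(-3, 1, 1) = -1)
Function('g')(t) = -22 (Function('g')(t) = Add(3, Mul(-1, Pow(5, 2))) = Add(3, Mul(-1, 25)) = Add(3, -25) = -22)
Function('U')(q) = -23 (Function('U')(q) = Add(-1, -22) = -23)
Mul(Function('U')(15), Add(33, Mul(-1, -6))) = Mul(-23, Add(33, Mul(-1, -6))) = Mul(-23, Add(33, 6)) = Mul(-23, 39) = -897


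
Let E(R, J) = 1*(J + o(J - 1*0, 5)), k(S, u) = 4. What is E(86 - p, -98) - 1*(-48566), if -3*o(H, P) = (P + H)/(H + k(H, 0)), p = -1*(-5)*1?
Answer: 4555961/94 ≈ 48468.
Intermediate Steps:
p = 5 (p = 5*1 = 5)
o(H, P) = -(H + P)/(3*(4 + H)) (o(H, P) = -(P + H)/(3*(H + 4)) = -(H + P)/(3*(4 + H)))
E(R, J) = J + (-5 - J)/(3*(4 + J)) (E(R, J) = 1*(J + (-(J - 1*0) - 1*5)/(3*(4 + (J - 1*0)))) = 1*(J + (-(J + 0) - 5)/(3*(4 + (J + 0)))) = 1*(J + (-J - 5)/(3*(4 + J))) = 1*(J + (-5 - J)/(3*(4 + J))) = J + (-5 - J)/(3*(4 + J)))
E(86 - p, -98) - 1*(-48566) = (-5 - 1*(-98) + 3*(-98)*(4 - 98))/(3*(4 - 98)) - 1*(-48566) = (1/3)*(-5 + 98 + 3*(-98)*(-94))/(-94) + 48566 = (1/3)*(-1/94)*(-5 + 98 + 27636) + 48566 = (1/3)*(-1/94)*27729 + 48566 = -9243/94 + 48566 = 4555961/94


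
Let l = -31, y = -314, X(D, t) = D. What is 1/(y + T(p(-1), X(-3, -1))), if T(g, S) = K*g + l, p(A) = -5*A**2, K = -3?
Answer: -1/330 ≈ -0.0030303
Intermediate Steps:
T(g, S) = -31 - 3*g (T(g, S) = -3*g - 31 = -31 - 3*g)
1/(y + T(p(-1), X(-3, -1))) = 1/(-314 + (-31 - (-15)*(-1)**2)) = 1/(-314 + (-31 - (-15))) = 1/(-314 + (-31 - 3*(-5))) = 1/(-314 + (-31 + 15)) = 1/(-314 - 16) = 1/(-330) = -1/330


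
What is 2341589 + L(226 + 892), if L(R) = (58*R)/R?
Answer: 2341647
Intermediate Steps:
L(R) = 58
2341589 + L(226 + 892) = 2341589 + 58 = 2341647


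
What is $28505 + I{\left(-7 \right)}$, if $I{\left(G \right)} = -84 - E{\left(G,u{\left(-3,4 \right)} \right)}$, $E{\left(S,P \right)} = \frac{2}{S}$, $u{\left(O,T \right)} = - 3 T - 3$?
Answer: $\frac{198949}{7} \approx 28421.0$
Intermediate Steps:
$u{\left(O,T \right)} = -3 - 3 T$
$I{\left(G \right)} = -84 - \frac{2}{G}$
$28505 + I{\left(-7 \right)} = 28505 - \left(84 + \frac{2}{-7}\right) = 28505 - \frac{586}{7} = \frac{198949}{7}$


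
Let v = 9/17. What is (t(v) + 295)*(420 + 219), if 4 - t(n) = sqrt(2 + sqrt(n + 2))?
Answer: 191061 - 639*sqrt(578 + 17*sqrt(731))/17 ≈ 1.8985e+5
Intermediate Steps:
v = 9/17 (v = 9*(1/17) = 9/17 ≈ 0.52941)
t(n) = 4 - sqrt(2 + sqrt(2 + n)) (t(n) = 4 - sqrt(2 + sqrt(n + 2)) = 4 - sqrt(2 + sqrt(2 + n)))
(t(v) + 295)*(420 + 219) = ((4 - sqrt(2 + sqrt(2 + 9/17))) + 295)*(420 + 219) = ((4 - sqrt(2 + sqrt(43/17))) + 295)*639 = ((4 - sqrt(2 + sqrt(731)/17)) + 295)*639 = (299 - sqrt(2 + sqrt(731)/17))*639 = 191061 - 639*sqrt(2 + sqrt(731)/17)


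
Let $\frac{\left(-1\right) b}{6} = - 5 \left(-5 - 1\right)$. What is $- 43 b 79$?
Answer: $611460$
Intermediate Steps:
$b = -180$ ($b = - 6 \left(- 5 \left(-5 - 1\right)\right) = - 6 \left(\left(-5\right) \left(-6\right)\right) = \left(-6\right) 30 = -180$)
$- 43 b 79 = \left(-43\right) \left(-180\right) 79 = 7740 \cdot 79 = 611460$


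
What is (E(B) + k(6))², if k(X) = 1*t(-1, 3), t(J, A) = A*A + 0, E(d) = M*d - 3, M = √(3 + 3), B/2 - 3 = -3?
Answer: 36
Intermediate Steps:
B = 0 (B = 6 + 2*(-3) = 6 - 6 = 0)
M = √6 ≈ 2.4495
E(d) = -3 + d*√6 (E(d) = √6*d - 3 = d*√6 - 3 = -3 + d*√6)
t(J, A) = A² (t(J, A) = A² + 0 = A²)
k(X) = 9 (k(X) = 1*3² = 1*9 = 9)
(E(B) + k(6))² = ((-3 + 0*√6) + 9)² = ((-3 + 0) + 9)² = (-3 + 9)² = 6² = 36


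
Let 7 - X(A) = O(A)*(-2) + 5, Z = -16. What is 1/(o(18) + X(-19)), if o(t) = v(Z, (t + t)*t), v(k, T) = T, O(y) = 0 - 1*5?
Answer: 1/640 ≈ 0.0015625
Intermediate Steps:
O(y) = -5 (O(y) = 0 - 5 = -5)
o(t) = 2*t**2 (o(t) = (t + t)*t = (2*t)*t = 2*t**2)
X(A) = -8 (X(A) = 7 - (-5*(-2) + 5) = 7 - (10 + 5) = 7 - 1*15 = 7 - 15 = -8)
1/(o(18) + X(-19)) = 1/(2*18**2 - 8) = 1/(2*324 - 8) = 1/(648 - 8) = 1/640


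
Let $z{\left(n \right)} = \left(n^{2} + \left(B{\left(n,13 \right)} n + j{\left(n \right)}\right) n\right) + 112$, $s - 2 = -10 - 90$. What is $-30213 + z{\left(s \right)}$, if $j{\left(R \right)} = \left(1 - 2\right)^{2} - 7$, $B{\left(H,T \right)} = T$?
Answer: $104943$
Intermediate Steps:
$s = -98$ ($s = 2 - 100 = -98$)
$j{\left(R \right)} = -6$ ($j{\left(R \right)} = \left(-1\right)^{2} - 7 = 1 - 7 = -6$)
$z{\left(n \right)} = 112 + n^{2} + n \left(-6 + 13 n\right)$ ($z{\left(n \right)} = \left(n^{2} + \left(13 n - 6\right) n\right) + 112 = \left(n^{2} + \left(-6 + 13 n\right) n\right) + 112 = \left(n^{2} + n \left(-6 + 13 n\right)\right) + 112 = 112 + n^{2} + n \left(-6 + 13 n\right)$)
$-30213 + z{\left(s \right)} = -30213 + \left(112 - -588 + 14 \left(-98\right)^{2}\right) = -30213 + \left(112 + 588 + 14 \cdot 9604\right) = -30213 + \left(112 + 588 + 134456\right) = -30213 + 135156 = 104943$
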